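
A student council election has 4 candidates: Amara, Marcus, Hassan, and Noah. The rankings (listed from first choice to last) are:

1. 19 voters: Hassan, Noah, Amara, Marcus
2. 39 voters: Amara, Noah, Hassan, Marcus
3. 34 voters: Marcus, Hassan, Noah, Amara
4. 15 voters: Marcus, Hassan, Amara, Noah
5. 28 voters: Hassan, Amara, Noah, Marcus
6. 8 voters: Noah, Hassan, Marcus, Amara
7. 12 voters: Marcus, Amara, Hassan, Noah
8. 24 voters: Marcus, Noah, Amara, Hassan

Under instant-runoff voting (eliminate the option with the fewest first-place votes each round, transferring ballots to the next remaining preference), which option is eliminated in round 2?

Round 1: Amara 39, Marcus 85, Hassan 47, Noah 8. Eliminate Noah.
Round 2: Amara 39, Marcus 85, Hassan 55. Eliminate Amara.

Amara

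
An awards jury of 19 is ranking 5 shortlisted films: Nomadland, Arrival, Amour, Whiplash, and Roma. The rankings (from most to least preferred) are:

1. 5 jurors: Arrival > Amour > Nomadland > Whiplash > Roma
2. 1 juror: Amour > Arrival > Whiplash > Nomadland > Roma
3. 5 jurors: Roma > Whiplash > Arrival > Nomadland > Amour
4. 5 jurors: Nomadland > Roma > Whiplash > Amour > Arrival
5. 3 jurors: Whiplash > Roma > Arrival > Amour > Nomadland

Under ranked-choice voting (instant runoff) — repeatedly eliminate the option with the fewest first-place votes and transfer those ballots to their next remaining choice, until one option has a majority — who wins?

Round 1: Nomadland 5, Arrival 5, Amour 1, Whiplash 3, Roma 5. Eliminate Amour.
Round 2: Nomadland 5, Arrival 6, Whiplash 3, Roma 5. Eliminate Whiplash.
Round 3: Nomadland 5, Arrival 6, Roma 8. Eliminate Nomadland.
Round 4: Arrival 6, Roma 13. Roma has a majority.

Roma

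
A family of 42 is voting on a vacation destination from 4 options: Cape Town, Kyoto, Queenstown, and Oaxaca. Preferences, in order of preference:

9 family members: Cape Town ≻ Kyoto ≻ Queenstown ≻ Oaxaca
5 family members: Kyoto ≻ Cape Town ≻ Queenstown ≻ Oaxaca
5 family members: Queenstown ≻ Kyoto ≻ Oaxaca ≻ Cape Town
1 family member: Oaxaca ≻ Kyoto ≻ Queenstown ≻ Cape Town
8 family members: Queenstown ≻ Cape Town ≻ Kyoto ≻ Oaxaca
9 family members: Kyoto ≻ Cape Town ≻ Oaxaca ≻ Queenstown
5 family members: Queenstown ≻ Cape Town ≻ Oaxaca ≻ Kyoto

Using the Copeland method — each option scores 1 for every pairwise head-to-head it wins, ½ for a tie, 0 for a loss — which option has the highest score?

Cape Town

Cape Town: beats Kyoto, Queenstown, and Oaxaca → score 3.
Kyoto: beats Queenstown and Oaxaca; loses to Cape Town → score 2.
Queenstown: beats Oaxaca; loses to Cape Town and Kyoto → score 1.
Oaxaca: loses to Cape Town, Kyoto, and Queenstown → score 0.
Cape Town has the best pairwise record.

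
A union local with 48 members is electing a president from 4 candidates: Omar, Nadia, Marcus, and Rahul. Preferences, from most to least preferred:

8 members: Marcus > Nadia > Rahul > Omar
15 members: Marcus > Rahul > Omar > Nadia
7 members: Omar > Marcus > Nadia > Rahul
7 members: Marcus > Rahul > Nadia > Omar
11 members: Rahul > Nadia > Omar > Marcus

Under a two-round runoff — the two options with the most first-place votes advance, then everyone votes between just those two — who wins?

Marcus

Round 1 first-place votes: Omar 7, Nadia 0, Marcus 30, Rahul 11.
Marcus and Rahul advance.
Runoff: Marcus is preferred to Rahul by 37 voters; Rahul by 11.
Marcus wins the runoff.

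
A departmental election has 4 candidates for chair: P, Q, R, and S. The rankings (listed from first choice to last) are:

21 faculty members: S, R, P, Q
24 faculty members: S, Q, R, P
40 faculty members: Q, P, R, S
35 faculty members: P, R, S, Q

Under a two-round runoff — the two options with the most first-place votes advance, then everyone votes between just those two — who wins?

S

Round 1 first-place votes: P 35, Q 40, R 0, S 45.
S and Q advance.
Runoff: S is preferred to Q by 80 voters; Q by 40.
S wins the runoff.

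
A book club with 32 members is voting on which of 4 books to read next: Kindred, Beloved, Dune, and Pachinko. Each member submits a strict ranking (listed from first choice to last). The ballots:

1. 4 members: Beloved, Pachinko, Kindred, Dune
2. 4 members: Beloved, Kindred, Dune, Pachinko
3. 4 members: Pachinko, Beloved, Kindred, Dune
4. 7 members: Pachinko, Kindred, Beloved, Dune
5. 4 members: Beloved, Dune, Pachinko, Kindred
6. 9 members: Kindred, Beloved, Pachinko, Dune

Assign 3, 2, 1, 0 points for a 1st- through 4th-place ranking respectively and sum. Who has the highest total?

Beloved

Kindred: 4·1 + 4·2 + 4·1 + 7·2 + 4·0 + 9·3 = 57
Beloved: 4·3 + 4·3 + 4·2 + 7·1 + 4·3 + 9·2 = 69
Dune: 4·0 + 4·1 + 4·0 + 7·0 + 4·2 + 9·0 = 12
Pachinko: 4·2 + 4·0 + 4·3 + 7·3 + 4·1 + 9·1 = 54
Beloved has the highest Borda score (69).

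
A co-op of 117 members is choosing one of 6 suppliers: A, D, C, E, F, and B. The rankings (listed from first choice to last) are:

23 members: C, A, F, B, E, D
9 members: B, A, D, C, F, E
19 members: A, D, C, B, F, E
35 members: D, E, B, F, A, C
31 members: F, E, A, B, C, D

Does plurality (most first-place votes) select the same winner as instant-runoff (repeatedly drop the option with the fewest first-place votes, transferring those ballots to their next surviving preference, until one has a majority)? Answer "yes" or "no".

Plurality — first-place votes: A 19, D 35, C 23, E 0, F 31, B 9. Winner: D.
Instant-runoff — R1 A 19, D 35, C 23, E 0, F 31, B 9 (E out); R2 A 19, D 35, C 23, F 31, B 9 (B out); R3 A 28, D 35, C 23, F 31 (C out); R4 A 51, D 35, F 31 (F out); R5 A 82, D 35 (A winner). Winner: A.
The two methods disagree.

no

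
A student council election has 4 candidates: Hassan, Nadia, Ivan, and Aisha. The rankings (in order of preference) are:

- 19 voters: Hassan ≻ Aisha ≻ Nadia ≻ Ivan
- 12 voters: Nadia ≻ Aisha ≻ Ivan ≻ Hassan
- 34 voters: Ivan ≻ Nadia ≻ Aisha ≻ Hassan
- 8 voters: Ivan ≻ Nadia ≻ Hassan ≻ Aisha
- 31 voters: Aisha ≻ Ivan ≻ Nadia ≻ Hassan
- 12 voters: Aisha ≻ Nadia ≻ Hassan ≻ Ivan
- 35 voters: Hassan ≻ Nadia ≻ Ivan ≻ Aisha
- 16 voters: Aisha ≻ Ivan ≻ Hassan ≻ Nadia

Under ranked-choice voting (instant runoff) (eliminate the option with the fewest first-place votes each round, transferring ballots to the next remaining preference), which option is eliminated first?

Round 1: Hassan 54, Nadia 12, Ivan 42, Aisha 59. Eliminate Nadia.

Nadia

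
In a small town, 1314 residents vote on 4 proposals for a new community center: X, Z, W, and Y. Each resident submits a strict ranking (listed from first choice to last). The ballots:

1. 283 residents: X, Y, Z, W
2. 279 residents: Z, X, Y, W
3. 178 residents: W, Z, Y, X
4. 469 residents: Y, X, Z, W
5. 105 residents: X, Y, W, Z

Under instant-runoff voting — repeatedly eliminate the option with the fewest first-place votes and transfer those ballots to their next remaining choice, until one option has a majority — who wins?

Y

Round 1: X 388, Z 279, W 178, Y 469. Eliminate W.
Round 2: X 388, Z 457, Y 469. Eliminate X.
Round 3: Z 457, Y 857. Y has a majority.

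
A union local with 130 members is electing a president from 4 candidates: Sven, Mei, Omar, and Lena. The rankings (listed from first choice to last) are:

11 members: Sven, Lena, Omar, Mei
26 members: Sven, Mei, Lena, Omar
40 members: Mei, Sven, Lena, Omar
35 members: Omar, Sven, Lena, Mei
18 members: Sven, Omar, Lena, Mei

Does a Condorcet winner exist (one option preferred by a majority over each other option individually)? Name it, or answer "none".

Sven

Sven vs Mei: 90–40 for Sven.
Sven vs Omar: 95–35 for Sven.
Sven vs Lena: 130–0 for Sven.
Sven beats every other option head-to-head.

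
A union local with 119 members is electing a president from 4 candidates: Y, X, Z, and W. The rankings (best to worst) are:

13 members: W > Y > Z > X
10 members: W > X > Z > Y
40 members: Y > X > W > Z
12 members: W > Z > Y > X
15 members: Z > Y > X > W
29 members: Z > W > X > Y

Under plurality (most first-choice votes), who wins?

First-place votes: Y 40, X 0, Z 44, W 35.
Z has the most first-place votes.

Z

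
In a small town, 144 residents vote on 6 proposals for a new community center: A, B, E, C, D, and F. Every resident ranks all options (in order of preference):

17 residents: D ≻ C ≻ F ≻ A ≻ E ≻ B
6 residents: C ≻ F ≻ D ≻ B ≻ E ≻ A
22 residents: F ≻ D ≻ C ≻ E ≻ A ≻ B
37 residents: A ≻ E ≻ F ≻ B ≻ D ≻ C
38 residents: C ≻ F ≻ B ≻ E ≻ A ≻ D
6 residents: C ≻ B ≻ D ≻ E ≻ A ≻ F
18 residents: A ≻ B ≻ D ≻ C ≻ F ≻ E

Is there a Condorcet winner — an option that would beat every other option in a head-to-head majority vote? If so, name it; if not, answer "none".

none

Checking pairwise contests:
C beats A 89–55.
A beats B 94–50.
C beats E 107–37.
D beats C 94–50.
A beats D 93–51.
C beats F 85–59.
Every option loses at least one head-to-head, so there is no Condorcet winner.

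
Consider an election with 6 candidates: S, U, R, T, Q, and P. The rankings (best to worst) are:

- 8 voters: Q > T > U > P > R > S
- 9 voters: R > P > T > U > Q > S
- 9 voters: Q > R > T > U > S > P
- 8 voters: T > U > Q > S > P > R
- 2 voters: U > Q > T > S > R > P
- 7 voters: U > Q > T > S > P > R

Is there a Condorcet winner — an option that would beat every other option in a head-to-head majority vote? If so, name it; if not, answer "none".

none

Checking pairwise contests:
U beats S 43–0.
T beats U 34–9.
U beats R 25–18.
Q beats T 26–17.
U beats Q 26–17.
S beats P 26–17.
Every option loses at least one head-to-head, so there is no Condorcet winner.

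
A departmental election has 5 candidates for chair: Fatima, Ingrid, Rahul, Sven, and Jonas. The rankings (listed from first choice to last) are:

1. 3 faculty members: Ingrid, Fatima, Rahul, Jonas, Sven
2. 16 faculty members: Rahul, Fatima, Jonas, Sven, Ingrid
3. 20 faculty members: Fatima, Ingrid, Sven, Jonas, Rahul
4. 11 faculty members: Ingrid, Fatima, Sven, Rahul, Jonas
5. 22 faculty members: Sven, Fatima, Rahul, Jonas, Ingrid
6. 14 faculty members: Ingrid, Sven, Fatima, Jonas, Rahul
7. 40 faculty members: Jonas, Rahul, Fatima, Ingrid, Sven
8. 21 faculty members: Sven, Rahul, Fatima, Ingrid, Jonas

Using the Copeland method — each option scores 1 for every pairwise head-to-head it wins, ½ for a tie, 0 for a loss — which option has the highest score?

Fatima: beats Ingrid, Sven, and Jonas; loses to Rahul → score 3.
Ingrid: beats Sven; loses to Fatima, Rahul, and Jonas → score 1.
Rahul: beats Fatima and Ingrid; loses to Sven and Jonas → score 2.
Sven: beats Rahul and Jonas; loses to Fatima and Ingrid → score 2.
Jonas: beats Ingrid and Rahul; loses to Fatima and Sven → score 2.
Fatima has the best pairwise record.

Fatima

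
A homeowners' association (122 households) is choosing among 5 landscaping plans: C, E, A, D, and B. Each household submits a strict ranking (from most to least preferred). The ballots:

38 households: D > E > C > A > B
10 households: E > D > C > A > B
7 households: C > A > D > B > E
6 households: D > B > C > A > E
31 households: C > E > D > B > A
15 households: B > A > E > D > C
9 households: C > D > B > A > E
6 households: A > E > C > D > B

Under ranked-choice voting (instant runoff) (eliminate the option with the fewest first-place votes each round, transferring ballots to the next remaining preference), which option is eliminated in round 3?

E

Round 1: C 47, E 10, A 6, D 44, B 15. Eliminate A.
Round 2: C 47, E 16, D 44, B 15. Eliminate B.
Round 3: C 47, E 31, D 44. Eliminate E.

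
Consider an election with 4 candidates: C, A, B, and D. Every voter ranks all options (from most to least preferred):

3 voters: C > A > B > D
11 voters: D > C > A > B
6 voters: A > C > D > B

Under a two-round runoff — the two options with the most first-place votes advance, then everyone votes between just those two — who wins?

D

Round 1 first-place votes: C 3, A 6, B 0, D 11.
D and A advance.
Runoff: D is preferred to A by 11 voters; A by 9.
D wins the runoff.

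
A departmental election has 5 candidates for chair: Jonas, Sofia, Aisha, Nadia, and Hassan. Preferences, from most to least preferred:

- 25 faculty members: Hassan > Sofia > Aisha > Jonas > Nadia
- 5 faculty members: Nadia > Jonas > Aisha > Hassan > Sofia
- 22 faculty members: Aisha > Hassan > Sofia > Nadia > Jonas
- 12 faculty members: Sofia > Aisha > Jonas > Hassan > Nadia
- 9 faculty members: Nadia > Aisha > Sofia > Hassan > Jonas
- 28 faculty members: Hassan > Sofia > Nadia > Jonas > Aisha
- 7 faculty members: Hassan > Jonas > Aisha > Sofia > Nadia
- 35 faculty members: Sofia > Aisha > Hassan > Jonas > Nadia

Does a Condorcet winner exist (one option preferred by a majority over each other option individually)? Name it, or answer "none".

none

Checking pairwise contests:
Sofia beats Jonas 131–12.
Hassan beats Sofia 87–56.
Sofia beats Aisha 100–43.
Jonas beats Nadia 79–64.
Aisha beats Hassan 83–60.
Every option loses at least one head-to-head, so there is no Condorcet winner.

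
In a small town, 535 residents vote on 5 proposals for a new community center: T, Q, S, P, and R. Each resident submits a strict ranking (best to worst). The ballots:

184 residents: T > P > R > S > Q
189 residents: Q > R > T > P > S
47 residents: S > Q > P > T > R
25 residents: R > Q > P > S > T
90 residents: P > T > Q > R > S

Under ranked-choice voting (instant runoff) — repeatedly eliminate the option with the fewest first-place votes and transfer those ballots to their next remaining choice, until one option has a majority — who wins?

T

Round 1: T 184, Q 189, S 47, P 90, R 25. Eliminate R.
Round 2: T 184, Q 214, S 47, P 90. Eliminate S.
Round 3: T 184, Q 261, P 90. Eliminate P.
Round 4: T 274, Q 261. T has a majority.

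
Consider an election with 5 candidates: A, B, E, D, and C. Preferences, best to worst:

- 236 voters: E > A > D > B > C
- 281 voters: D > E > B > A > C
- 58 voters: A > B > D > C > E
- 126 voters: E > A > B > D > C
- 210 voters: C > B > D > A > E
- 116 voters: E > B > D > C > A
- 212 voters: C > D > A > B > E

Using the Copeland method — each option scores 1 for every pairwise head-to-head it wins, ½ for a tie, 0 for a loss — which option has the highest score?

D

A: beats B and C; loses to E and D → score 2.
B: beats C; loses to A, E, and D → score 1.
E: beats A, B, and C; loses to D → score 3.
D: beats A, B, E, and C → score 4.
C: loses to A, B, E, and D → score 0.
D has the best pairwise record.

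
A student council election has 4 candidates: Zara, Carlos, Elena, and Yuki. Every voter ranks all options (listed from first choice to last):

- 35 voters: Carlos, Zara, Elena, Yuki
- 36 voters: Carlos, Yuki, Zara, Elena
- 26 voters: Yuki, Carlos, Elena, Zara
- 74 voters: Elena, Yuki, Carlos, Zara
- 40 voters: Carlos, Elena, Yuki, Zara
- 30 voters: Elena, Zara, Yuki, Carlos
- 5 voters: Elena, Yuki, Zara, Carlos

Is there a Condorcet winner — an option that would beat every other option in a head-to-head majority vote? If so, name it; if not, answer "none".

Checking pairwise contests:
Carlos beats Zara 211–35.
Yuki beats Carlos 135–111.
Carlos beats Elena 137–109.
Elena beats Yuki 184–62.
Every option loses at least one head-to-head, so there is no Condorcet winner.

none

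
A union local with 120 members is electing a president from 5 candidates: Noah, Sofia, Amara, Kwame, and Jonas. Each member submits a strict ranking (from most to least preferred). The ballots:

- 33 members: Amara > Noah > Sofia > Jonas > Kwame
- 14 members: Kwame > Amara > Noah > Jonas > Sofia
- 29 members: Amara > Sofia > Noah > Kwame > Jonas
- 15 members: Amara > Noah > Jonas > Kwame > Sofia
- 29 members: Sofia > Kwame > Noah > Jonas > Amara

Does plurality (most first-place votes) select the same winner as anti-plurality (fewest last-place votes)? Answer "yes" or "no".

no

Plurality — first-place votes: Noah 0, Sofia 29, Amara 77, Kwame 14, Jonas 0. Winner: Amara.
Anti-plurality — last-place votes: Noah 0, Sofia 29, Amara 29, Kwame 33, Jonas 29. Winner: Noah.
The two methods disagree.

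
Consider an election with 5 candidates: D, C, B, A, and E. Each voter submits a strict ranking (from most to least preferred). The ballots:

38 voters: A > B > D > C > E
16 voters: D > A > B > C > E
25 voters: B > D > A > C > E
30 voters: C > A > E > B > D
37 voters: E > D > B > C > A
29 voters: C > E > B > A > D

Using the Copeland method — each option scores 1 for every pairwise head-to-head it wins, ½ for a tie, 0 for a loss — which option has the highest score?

B

D: beats C; loses to B, A, and E → score 1.
C: beats A and E; loses to D and B → score 2.
B: beats D, C, and A; loses to E → score 3.
A: beats D and E; loses to C and B → score 2.
E: beats D and B; loses to C and A → score 2.
B has the best pairwise record.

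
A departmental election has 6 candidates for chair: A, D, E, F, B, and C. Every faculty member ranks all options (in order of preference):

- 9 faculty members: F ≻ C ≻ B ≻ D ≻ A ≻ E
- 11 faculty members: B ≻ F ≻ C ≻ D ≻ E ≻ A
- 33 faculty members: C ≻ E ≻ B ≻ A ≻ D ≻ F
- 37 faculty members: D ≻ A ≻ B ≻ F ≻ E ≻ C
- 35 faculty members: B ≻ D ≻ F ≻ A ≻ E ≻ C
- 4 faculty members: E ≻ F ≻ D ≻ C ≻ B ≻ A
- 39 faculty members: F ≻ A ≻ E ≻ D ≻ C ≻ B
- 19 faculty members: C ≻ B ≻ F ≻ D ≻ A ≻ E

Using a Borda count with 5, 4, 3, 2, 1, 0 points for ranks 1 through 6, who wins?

A: 9·1 + 11·0 + 33·2 + 37·4 + 35·2 + 4·0 + 39·4 + 19·1 = 468
D: 9·2 + 11·2 + 33·1 + 37·5 + 35·4 + 4·3 + 39·2 + 19·2 = 526
E: 9·0 + 11·1 + 33·4 + 37·1 + 35·1 + 4·5 + 39·3 + 19·0 = 352
F: 9·5 + 11·4 + 33·0 + 37·2 + 35·3 + 4·4 + 39·5 + 19·3 = 536
B: 9·3 + 11·5 + 33·3 + 37·3 + 35·5 + 4·1 + 39·0 + 19·4 = 547
C: 9·4 + 11·3 + 33·5 + 37·0 + 35·0 + 4·2 + 39·1 + 19·5 = 376
B has the highest Borda score (547).

B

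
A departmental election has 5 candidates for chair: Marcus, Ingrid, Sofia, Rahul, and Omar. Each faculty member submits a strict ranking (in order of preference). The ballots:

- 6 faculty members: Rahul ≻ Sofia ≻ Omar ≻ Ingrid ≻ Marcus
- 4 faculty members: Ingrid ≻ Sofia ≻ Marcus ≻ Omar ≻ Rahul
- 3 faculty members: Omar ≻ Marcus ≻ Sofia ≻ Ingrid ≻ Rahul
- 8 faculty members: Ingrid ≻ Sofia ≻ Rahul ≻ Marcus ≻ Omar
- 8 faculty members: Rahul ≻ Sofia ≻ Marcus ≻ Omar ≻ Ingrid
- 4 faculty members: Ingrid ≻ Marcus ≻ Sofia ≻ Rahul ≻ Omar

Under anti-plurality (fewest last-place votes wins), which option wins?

Sofia

Last-place votes: Marcus 6, Ingrid 8, Sofia 0, Rahul 7, Omar 12.
Sofia is ranked last by the fewest voters, so Sofia wins.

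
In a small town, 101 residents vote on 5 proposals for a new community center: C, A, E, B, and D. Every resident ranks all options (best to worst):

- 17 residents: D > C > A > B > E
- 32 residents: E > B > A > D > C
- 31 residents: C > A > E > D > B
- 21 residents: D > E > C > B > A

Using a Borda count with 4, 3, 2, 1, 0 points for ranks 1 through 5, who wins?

C: 17·3 + 32·0 + 31·4 + 21·2 = 217
A: 17·2 + 32·2 + 31·3 + 21·0 = 191
E: 17·0 + 32·4 + 31·2 + 21·3 = 253
B: 17·1 + 32·3 + 31·0 + 21·1 = 134
D: 17·4 + 32·1 + 31·1 + 21·4 = 215
E has the highest Borda score (253).

E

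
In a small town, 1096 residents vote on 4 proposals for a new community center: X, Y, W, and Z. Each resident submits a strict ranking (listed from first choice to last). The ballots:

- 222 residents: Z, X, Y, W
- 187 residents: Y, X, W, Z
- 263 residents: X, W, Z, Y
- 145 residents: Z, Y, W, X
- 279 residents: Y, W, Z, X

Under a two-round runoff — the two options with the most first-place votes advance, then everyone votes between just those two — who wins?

Round 1 first-place votes: X 263, Y 466, W 0, Z 367.
Y and Z advance.
Runoff: Y is preferred to Z by 466 voters; Z by 630.
Z wins the runoff.

Z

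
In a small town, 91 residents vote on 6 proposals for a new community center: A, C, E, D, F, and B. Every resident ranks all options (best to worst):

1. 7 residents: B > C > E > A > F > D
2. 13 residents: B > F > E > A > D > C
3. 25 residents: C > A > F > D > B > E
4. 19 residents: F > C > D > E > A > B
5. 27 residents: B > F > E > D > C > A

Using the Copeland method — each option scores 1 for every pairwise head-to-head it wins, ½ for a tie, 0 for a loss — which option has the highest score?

B

A: loses to C, E, D, F, and B → score 0.
C: beats A, E, and D; loses to F and B → score 3.
E: beats A and D; loses to C, F, and B → score 2.
D: beats A; loses to C, E, F, and B → score 1.
F: beats A, C, E, and D; loses to B → score 4.
B: beats A, C, E, D, and F → score 5.
B has the best pairwise record.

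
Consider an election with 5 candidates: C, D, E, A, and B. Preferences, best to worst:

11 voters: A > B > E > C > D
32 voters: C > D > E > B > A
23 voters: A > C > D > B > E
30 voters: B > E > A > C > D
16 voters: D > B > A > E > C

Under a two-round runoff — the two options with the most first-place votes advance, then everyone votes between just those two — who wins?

Round 1 first-place votes: C 32, D 16, E 0, A 34, B 30.
A and C advance.
Runoff: A is preferred to C by 80 voters; C by 32.
A wins the runoff.

A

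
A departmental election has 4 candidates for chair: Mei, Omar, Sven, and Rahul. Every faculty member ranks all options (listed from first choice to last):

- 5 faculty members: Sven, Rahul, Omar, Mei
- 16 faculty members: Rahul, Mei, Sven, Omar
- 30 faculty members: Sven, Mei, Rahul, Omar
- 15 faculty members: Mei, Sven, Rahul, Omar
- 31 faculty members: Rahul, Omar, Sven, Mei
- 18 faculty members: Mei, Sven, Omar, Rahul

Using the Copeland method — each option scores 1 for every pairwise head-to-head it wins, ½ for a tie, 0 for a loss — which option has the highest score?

Mei: beats Omar and Rahul; loses to Sven → score 2.
Omar: loses to Mei, Sven, and Rahul → score 0.
Sven: beats Mei, Omar, and Rahul → score 3.
Rahul: beats Omar; loses to Mei and Sven → score 1.
Sven has the best pairwise record.

Sven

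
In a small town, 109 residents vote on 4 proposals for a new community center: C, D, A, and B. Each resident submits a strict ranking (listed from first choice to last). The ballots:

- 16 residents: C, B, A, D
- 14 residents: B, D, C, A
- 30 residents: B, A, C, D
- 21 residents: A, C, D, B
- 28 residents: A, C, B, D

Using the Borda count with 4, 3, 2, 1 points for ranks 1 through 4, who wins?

C: 16·4 + 14·2 + 30·2 + 21·3 + 28·3 = 299
D: 16·1 + 14·3 + 30·1 + 21·2 + 28·1 = 158
A: 16·2 + 14·1 + 30·3 + 21·4 + 28·4 = 332
B: 16·3 + 14·4 + 30·4 + 21·1 + 28·2 = 301
A has the highest Borda score (332).

A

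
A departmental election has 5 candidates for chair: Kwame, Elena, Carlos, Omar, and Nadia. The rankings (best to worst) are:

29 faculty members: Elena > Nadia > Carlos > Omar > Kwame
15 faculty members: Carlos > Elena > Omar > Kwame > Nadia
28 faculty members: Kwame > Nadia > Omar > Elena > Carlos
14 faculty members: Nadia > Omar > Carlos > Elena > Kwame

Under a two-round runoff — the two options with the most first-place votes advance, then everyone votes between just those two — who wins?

Elena

Round 1 first-place votes: Kwame 28, Elena 29, Carlos 15, Omar 0, Nadia 14.
Elena and Kwame advance.
Runoff: Elena is preferred to Kwame by 58 voters; Kwame by 28.
Elena wins the runoff.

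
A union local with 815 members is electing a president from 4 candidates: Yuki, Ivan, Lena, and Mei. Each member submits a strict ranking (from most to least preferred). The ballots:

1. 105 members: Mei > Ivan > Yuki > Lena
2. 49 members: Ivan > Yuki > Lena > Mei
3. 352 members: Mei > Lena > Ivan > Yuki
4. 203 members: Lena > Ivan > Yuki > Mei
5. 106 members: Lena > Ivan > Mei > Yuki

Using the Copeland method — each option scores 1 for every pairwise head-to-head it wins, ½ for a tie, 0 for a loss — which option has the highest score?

Yuki: loses to Ivan, Lena, and Mei → score 0.
Ivan: beats Yuki; loses to Lena and Mei → score 1.
Lena: beats Yuki and Ivan; loses to Mei → score 2.
Mei: beats Yuki, Ivan, and Lena → score 3.
Mei has the best pairwise record.

Mei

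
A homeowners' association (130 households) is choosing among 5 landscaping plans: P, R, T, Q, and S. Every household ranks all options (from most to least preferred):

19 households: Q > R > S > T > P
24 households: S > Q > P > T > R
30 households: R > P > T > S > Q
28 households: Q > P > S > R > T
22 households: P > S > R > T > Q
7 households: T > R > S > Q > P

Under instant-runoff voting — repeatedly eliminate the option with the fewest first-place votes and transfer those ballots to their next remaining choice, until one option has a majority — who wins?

Round 1: P 22, R 30, T 7, Q 47, S 24. Eliminate T.
Round 2: P 22, R 37, Q 47, S 24. Eliminate P.
Round 3: R 37, Q 47, S 46. Eliminate R.
Round 4: Q 47, S 83. S has a majority.

S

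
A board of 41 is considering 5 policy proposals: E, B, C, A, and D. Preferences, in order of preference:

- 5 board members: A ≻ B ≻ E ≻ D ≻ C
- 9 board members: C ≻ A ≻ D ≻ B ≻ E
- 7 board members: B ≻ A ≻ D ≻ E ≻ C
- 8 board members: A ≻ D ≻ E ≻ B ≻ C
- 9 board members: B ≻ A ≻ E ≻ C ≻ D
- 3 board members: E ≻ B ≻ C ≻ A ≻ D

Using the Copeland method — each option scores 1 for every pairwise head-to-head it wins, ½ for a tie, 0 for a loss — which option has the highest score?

E: beats C; loses to B, A, and D → score 1.
B: beats E, C, and D; loses to A → score 3.
C: beats D; loses to E, B, and A → score 1.
A: beats E, B, C, and D → score 4.
D: beats E; loses to B, C, and A → score 1.
A has the best pairwise record.

A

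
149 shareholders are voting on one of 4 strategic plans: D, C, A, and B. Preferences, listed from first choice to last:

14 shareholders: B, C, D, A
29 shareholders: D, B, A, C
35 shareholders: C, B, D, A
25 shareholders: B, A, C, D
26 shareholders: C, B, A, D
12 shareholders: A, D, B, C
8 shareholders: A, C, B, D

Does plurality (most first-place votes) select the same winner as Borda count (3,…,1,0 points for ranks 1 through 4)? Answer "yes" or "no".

Plurality — first-place votes: D 29, C 61, A 20, B 39. Winner: C.
Borda — scores: D 160, C 252, A 165, B 317. Winner: B.
The two methods disagree.

no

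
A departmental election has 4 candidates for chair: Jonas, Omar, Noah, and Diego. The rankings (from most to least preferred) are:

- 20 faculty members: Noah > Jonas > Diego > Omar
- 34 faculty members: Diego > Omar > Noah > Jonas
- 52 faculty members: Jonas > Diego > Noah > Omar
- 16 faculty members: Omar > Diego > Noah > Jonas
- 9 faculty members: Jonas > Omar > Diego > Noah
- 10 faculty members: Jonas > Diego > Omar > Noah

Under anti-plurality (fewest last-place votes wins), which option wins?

Diego

Last-place votes: Jonas 50, Omar 72, Noah 19, Diego 0.
Diego is ranked last by the fewest voters, so Diego wins.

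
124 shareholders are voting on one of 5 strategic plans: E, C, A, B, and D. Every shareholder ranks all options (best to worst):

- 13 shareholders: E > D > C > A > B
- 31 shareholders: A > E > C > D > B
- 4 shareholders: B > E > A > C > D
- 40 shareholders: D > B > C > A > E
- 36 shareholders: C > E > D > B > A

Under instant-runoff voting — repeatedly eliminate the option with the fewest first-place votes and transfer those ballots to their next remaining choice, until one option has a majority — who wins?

Round 1: E 13, C 36, A 31, B 4, D 40. Eliminate B.
Round 2: E 17, C 36, A 31, D 40. Eliminate E.
Round 3: C 36, A 35, D 53. Eliminate A.
Round 4: C 71, D 53. C has a majority.

C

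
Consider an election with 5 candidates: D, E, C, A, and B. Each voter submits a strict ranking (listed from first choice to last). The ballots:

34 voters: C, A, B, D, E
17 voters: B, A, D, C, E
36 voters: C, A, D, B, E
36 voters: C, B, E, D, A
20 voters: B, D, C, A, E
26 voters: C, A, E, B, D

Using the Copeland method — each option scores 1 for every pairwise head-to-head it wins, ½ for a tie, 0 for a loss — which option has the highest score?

C

D: beats E; loses to C, A, and B → score 1.
E: loses to D, C, A, and B → score 0.
C: beats D, E, A, and B → score 4.
A: beats D, E, and B; loses to C → score 3.
B: beats D and E; loses to C and A → score 2.
C has the best pairwise record.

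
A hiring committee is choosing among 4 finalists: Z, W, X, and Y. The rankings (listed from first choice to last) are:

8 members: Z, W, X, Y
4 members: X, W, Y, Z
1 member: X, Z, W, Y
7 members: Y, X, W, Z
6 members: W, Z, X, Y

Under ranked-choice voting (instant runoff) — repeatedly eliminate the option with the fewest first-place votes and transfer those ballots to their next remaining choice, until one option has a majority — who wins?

W

Round 1: Z 8, W 6, X 5, Y 7. Eliminate X.
Round 2: Z 9, W 10, Y 7. Eliminate Y.
Round 3: Z 9, W 17. W has a majority.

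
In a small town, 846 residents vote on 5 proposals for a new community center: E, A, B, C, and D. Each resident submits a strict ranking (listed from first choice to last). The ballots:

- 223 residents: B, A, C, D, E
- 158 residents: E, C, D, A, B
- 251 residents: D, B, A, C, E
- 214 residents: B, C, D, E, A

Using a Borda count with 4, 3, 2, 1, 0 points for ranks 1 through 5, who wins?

B

E: 223·0 + 158·4 + 251·0 + 214·1 = 846
A: 223·3 + 158·1 + 251·2 + 214·0 = 1329
B: 223·4 + 158·0 + 251·3 + 214·4 = 2501
C: 223·2 + 158·3 + 251·1 + 214·3 = 1813
D: 223·1 + 158·2 + 251·4 + 214·2 = 1971
B has the highest Borda score (2501).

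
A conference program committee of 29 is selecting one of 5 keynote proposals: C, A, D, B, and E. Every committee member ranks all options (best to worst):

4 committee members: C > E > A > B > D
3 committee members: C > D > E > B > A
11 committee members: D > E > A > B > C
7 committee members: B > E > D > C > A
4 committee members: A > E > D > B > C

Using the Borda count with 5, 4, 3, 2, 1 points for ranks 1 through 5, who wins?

E

C: 4·5 + 3·5 + 11·1 + 7·2 + 4·1 = 64
A: 4·3 + 3·1 + 11·3 + 7·1 + 4·5 = 75
D: 4·1 + 3·4 + 11·5 + 7·3 + 4·3 = 104
B: 4·2 + 3·2 + 11·2 + 7·5 + 4·2 = 79
E: 4·4 + 3·3 + 11·4 + 7·4 + 4·4 = 113
E has the highest Borda score (113).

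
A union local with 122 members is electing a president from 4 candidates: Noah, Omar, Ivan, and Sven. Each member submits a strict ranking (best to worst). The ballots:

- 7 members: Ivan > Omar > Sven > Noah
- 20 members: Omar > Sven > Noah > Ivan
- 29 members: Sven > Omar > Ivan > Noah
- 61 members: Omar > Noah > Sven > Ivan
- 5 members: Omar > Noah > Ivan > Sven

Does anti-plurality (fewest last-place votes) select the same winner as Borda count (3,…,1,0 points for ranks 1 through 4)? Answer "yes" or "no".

yes

Anti-plurality — last-place votes: Noah 36, Omar 0, Ivan 81, Sven 5. Winner: Omar.
Borda — scores: Noah 152, Omar 330, Ivan 55, Sven 195. Winner: Omar.
The two methods agree.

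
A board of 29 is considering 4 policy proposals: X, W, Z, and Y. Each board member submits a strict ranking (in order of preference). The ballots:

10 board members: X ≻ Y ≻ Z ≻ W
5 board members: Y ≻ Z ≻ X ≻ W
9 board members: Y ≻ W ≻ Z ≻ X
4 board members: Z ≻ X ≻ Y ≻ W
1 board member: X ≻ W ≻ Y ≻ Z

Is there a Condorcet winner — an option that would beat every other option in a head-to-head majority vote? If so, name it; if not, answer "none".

Checking pairwise contests:
Z beats X 18–11.
X beats W 20–9.
Y beats Z 25–4.
X beats Y 15–14.
Every option loses at least one head-to-head, so there is no Condorcet winner.

none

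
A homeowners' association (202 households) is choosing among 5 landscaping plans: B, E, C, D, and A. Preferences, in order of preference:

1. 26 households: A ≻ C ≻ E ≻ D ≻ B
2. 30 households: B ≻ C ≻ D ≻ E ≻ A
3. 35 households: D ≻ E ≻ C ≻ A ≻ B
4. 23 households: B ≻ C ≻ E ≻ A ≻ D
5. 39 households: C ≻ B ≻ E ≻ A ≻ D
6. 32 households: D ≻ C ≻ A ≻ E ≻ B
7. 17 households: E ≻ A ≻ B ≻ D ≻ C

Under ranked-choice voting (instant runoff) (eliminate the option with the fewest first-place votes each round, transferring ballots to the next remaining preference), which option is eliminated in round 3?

Round 1: B 53, E 17, C 39, D 67, A 26. Eliminate E.
Round 2: B 53, C 39, D 67, A 43. Eliminate C.
Round 3: B 92, D 67, A 43. Eliminate A.

A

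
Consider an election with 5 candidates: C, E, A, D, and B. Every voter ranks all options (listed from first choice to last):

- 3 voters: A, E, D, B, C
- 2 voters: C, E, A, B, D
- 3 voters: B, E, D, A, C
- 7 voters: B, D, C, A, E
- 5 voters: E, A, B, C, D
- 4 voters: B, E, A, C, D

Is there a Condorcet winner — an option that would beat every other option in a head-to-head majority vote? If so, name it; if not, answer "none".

B

B vs C: 22–2 for B.
B vs E: 14–10 for B.
B vs A: 14–10 for B.
B vs D: 21–3 for B.
B beats every other option head-to-head.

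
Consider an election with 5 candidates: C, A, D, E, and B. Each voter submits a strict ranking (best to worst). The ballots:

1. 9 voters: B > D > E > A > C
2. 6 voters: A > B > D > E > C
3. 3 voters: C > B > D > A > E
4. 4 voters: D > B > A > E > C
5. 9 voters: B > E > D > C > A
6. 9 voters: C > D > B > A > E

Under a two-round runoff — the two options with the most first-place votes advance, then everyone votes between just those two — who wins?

Round 1 first-place votes: C 12, A 6, D 4, E 0, B 18.
B and C advance.
Runoff: B is preferred to C by 28 voters; C by 12.
B wins the runoff.

B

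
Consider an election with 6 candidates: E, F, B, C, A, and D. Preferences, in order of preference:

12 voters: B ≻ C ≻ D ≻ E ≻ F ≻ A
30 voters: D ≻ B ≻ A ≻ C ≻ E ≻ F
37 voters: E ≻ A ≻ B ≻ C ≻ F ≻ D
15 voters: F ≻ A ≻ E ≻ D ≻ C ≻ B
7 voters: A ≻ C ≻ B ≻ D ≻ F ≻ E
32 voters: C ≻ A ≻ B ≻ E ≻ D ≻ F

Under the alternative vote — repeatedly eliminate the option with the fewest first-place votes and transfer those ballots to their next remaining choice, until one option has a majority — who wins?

C

Round 1: E 37, F 15, B 12, C 32, A 7, D 30. Eliminate A.
Round 2: E 37, F 15, B 12, C 39, D 30. Eliminate B.
Round 3: E 37, F 15, C 51, D 30. Eliminate F.
Round 4: E 52, C 51, D 30. Eliminate D.
Round 5: E 52, C 81. C has a majority.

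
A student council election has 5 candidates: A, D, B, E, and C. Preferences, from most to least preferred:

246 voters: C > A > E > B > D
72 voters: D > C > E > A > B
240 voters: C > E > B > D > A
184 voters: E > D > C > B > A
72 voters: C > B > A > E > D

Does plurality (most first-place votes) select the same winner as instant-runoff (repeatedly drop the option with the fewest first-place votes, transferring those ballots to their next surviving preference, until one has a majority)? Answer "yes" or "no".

Plurality — first-place votes: A 0, D 72, B 0, E 184, C 558. Winner: C.
Instant-runoff — R1 A 0, D 72, B 0, E 184, C 558 (C winner). Winner: C.
The two methods agree.

yes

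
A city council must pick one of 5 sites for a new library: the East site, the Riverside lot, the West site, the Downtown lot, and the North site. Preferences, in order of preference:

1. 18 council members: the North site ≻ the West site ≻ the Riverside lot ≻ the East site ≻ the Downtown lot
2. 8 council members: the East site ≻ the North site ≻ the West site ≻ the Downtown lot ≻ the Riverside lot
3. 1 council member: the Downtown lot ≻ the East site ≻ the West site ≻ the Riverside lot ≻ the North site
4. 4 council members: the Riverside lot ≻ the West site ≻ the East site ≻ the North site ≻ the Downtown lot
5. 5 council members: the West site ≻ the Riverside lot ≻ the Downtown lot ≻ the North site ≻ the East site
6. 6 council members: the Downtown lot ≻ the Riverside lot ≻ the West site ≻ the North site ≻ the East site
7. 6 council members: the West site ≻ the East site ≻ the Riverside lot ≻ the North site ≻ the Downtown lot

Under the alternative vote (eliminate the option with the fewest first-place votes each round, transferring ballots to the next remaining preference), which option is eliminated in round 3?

the East site

Round 1: the East site 8, the Riverside lot 4, the West site 11, the Downtown lot 7, the North site 18. Eliminate the Riverside lot.
Round 2: the East site 8, the West site 15, the Downtown lot 7, the North site 18. Eliminate the Downtown lot.
Round 3: the East site 9, the West site 21, the North site 18. Eliminate the East site.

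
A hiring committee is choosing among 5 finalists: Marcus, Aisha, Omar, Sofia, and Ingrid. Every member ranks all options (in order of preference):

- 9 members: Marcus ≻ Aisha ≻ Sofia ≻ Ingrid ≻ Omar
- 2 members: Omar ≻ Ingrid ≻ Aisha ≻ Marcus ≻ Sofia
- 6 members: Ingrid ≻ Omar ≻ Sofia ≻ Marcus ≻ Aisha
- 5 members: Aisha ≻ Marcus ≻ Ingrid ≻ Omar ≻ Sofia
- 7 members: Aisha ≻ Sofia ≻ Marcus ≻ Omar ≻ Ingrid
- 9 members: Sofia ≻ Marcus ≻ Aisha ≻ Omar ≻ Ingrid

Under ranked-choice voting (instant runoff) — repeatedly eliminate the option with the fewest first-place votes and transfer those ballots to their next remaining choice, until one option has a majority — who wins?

Aisha

Round 1: Marcus 9, Aisha 12, Omar 2, Sofia 9, Ingrid 6. Eliminate Omar.
Round 2: Marcus 9, Aisha 12, Sofia 9, Ingrid 8. Eliminate Ingrid.
Round 3: Marcus 9, Aisha 14, Sofia 15. Eliminate Marcus.
Round 4: Aisha 23, Sofia 15. Aisha has a majority.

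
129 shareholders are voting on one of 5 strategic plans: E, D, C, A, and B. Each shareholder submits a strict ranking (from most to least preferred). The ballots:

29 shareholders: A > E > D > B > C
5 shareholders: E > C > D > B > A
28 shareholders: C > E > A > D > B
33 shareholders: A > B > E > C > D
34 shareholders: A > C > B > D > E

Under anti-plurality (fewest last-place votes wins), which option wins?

Last-place votes: E 34, D 33, C 29, A 5, B 28.
A is ranked last by the fewest voters, so A wins.

A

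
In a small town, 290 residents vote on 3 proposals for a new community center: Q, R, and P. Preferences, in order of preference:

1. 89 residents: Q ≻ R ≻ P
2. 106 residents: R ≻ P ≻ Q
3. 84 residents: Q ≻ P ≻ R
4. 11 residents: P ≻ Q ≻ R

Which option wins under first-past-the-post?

First-place votes: Q 173, R 106, P 11.
Q has the most first-place votes.

Q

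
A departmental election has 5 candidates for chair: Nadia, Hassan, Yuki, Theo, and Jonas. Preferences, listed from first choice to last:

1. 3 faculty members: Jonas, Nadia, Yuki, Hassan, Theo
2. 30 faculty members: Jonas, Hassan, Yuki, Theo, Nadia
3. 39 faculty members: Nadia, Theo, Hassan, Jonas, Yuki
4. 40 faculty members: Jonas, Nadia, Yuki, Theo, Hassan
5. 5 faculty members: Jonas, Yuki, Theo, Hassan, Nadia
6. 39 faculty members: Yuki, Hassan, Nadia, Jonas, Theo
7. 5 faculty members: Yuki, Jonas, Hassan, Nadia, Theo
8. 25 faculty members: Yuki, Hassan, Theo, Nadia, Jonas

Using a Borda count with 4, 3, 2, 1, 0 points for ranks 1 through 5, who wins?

Nadia: 3·3 + 30·0 + 39·4 + 40·3 + 5·0 + 39·2 + 5·1 + 25·1 = 393
Hassan: 3·1 + 30·3 + 39·2 + 40·0 + 5·1 + 39·3 + 5·2 + 25·3 = 378
Yuki: 3·2 + 30·2 + 39·0 + 40·2 + 5·3 + 39·4 + 5·4 + 25·4 = 437
Theo: 3·0 + 30·1 + 39·3 + 40·1 + 5·2 + 39·0 + 5·0 + 25·2 = 247
Jonas: 3·4 + 30·4 + 39·1 + 40·4 + 5·4 + 39·1 + 5·3 + 25·0 = 405
Yuki has the highest Borda score (437).

Yuki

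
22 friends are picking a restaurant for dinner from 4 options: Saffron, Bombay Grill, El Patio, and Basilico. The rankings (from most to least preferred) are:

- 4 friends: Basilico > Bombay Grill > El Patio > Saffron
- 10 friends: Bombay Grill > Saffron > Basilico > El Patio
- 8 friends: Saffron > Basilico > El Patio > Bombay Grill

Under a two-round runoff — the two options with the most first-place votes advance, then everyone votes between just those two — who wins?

Bombay Grill

Round 1 first-place votes: Saffron 8, Bombay Grill 10, El Patio 0, Basilico 4.
Bombay Grill and Saffron advance.
Runoff: Bombay Grill is preferred to Saffron by 14 voters; Saffron by 8.
Bombay Grill wins the runoff.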